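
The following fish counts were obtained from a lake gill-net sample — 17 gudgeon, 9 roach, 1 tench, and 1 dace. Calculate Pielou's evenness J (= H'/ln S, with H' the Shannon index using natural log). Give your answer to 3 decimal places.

Total N = 17+9+1+1 = 28, so the proportions are 0.60714, 0.32143, 0.03571, 0.03571 (working shown to 5 dp, full precision carried).
H' = −Σ pᵢ ln pᵢ = −((-0.30296) + (-0.36481) + (-0.11901) + (-0.11901)) = 0.90579.
With S = 4 species, ln S = 1.38629, so J = 0.90579/1.38629 = 0.65339, i.e. 0.653 to 3 decimal places.

0.653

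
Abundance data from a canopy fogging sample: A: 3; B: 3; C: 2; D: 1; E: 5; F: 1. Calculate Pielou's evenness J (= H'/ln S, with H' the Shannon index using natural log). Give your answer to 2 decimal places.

Total N = 3+3+2+1+5+1 = 15, so the proportions are 0.2, 0.2, 0.1333, 0.0667, 0.3333, 0.0667 (working shown to 4 dp, full precision carried).
H' = −Σ pᵢ ln pᵢ = −((-0.3219) + (-0.3219) + (-0.2687) + (-0.1805) + (-0.3662) + (-0.1805)) = 1.6397.
With S = 6 species, ln S = 1.7918, so J = 1.6397/1.7918 = 0.9151, i.e. 0.92 to 2 decimal places.

0.92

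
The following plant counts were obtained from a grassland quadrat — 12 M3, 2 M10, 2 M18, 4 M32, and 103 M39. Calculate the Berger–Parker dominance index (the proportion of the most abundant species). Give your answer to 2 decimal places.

Total N = 12+2+2+4+103 = 123, so the proportions are 0.0976, 0.0163, 0.0163, 0.0325, 0.8374 (working shown to 4 dp, full precision carried).
The largest proportion is 0.8374, i.e. d = 0.84 to 2 decimal places.

0.84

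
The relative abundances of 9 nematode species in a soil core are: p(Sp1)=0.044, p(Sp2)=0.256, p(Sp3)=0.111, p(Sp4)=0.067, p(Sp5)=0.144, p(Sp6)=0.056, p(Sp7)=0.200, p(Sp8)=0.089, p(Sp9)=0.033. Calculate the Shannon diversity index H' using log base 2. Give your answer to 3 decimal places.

2.888

Each pᵢ log₂ pᵢ term (working shown to 5 dp, full precision carried): 0.044×(-4.50635)=-0.19828, 0.256×(-1.96578)=-0.50324, 0.111×(-3.17137)=-0.35202, 0.067×(-3.89970)=-0.26128, 0.144×(-2.79586)=-0.40260, 0.056×(-4.15843)=-0.23287, 0.2×(-2.32193)=-0.46439, 0.089×(-3.49005)=-0.31061, 0.033×(-4.92139)=-0.16241.
Sum = -2.88770, so H' = 2.888.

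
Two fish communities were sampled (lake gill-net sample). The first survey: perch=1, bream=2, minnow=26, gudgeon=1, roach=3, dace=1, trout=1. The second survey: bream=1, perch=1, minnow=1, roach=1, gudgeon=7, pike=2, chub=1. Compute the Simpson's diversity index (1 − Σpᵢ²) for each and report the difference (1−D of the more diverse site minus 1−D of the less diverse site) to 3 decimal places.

0.270

The first survey: N=35, proportions 0.028571, 0.057143, 0.742857, 0.028571, 0.085714, 0.028571, 0.028571, giving 1−D = 0.434286 (working shown to 6 dp, full precision carried).
The second survey: N=14, proportions 0.071429, 0.071429, 0.071429, 0.071429, 0.5, 0.142857, 0.071429, giving 1−D = 0.704082.
Difference = |0.434286 − 0.704082| = 0.269796, i.e. 0.270 to 3 decimal places.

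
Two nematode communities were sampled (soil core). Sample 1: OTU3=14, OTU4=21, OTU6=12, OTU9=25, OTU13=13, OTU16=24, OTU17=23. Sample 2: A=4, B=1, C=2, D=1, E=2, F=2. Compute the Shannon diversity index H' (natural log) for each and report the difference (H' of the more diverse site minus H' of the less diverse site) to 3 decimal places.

Sample 1: N=132, proportions 0.106061, 0.159091, 0.090909, 0.189394, 0.098485, 0.181818, 0.174242, giving H' = 1.906237 (working shown to 6 dp, full precision carried).
Sample 2: N=12, proportions 0.333333, 0.083333, 0.166667, 0.083333, 0.166667, 0.166667, giving H' = 1.676235.
Difference = |1.906237 − 1.676235| = 0.230002, i.e. 0.230 to 3 decimal places.

0.230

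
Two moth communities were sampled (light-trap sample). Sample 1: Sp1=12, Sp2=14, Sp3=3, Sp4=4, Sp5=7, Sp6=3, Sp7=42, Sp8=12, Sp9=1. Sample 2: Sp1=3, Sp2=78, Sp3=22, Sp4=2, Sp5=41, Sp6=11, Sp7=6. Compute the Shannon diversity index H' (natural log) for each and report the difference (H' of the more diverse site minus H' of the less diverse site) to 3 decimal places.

Sample 1: N=98, proportions 0.12245, 0.14286, 0.03061, 0.04082, 0.07143, 0.03061, 0.42857, 0.12245, 0.0102, giving H' = 1.73471 (working shown to 5 dp, full precision carried).
Sample 2: N=163, proportions 0.0184, 0.47853, 0.13497, 0.01227, 0.25153, 0.06748, 0.03681, giving H' = 1.40116.
Difference = |1.73471 − 1.40116| = 0.33355, i.e. 0.334 to 3 decimal places.

0.334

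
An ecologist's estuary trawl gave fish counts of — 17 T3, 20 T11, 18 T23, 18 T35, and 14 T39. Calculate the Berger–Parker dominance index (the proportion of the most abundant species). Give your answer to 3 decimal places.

Total N = 17+20+18+18+14 = 87, so the proportions are 0.1954, 0.22989, 0.2069, 0.2069, 0.16092 (working shown to 5 dp, full precision carried).
The largest proportion is 0.22989, i.e. d = 0.230 to 3 decimal places.

0.230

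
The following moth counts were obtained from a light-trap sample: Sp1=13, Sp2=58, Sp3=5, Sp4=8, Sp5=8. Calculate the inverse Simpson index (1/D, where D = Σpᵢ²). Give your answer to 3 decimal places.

Total N = 13+58+5+8+8 = 92, so the proportions are 0.141304, 0.630435, 0.054348, 0.086957, 0.086957 (working shown to 6 dp, full precision carried).
D = 0.141304² + 0.630435² + 0.054348² + 0.086957² + 0.086957² = 0.019967 + 0.397448 + 0.002954 + 0.007561 + 0.007561 = 0.435491.
So 1/D = 2.29626, i.e. 2.296 to 3 decimal places.

2.296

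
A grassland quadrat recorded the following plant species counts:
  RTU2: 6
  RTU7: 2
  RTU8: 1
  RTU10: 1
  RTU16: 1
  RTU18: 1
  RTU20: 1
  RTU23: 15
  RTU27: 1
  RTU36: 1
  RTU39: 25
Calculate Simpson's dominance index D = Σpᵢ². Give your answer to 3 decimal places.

Total N = 6+2+1+1+1+1+1+15+1+1+25 = 55, so the proportions are 0.10909, 0.03636, 0.01818, 0.01818, 0.01818, 0.01818, 0.01818, 0.27273, 0.01818, 0.01818, 0.45455 (working shown to 5 dp, full precision carried).
D = 0.10909² + 0.03636² + 0.01818² + 0.01818² + 0.01818² + 0.01818² + 0.01818² + 0.27273² + 0.01818² + 0.01818² + 0.45455² = 0.01190 + 0.00132 + 0.00033 + 0.00033 + 0.00033 + 0.00033 + 0.00033 + 0.07438 + 0.00033 + 0.00033 + 0.20661 = 0.29653.
To 3 decimal places, D = 0.297.

0.297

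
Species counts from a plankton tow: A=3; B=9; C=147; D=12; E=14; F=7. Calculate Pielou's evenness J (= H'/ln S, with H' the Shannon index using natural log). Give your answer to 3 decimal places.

0.501

Total N = 3+9+147+12+14+7 = 192, so the proportions are 0.01562, 0.04688, 0.76562, 0.0625, 0.07292, 0.03646 (working shown to 5 dp, full precision carried).
H' = −Σ pᵢ ln pᵢ = −((-0.06498) + (-0.14345) + (-0.20447) + (-0.17329) + (-0.19093) + (-0.12073)) = 0.89785.
With S = 6 species, ln S = 1.79176, so J = 0.89785/1.79176 = 0.50110, i.e. 0.501 to 3 decimal places.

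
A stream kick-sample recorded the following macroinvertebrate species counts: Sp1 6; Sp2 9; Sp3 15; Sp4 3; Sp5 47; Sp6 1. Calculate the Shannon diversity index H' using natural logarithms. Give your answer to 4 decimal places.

Total N = 6+9+15+3+47+1 = 81, so the proportions are 0.074074, 0.111111, 0.185185, 0.037037, 0.580247, 0.012346 (working shown to 6 dp, full precision carried).
Each pᵢ ln pᵢ term: 0.074074×(-2.602690)=-0.192792, 0.111111×(-2.197225)=-0.244136, 0.185185×(-1.686399)=-0.312296, 0.037037×(-3.295837)=-0.122068, 0.580247×(-0.544302)=-0.315829, 0.012346×(-4.394449)=-0.054252.
Sum = -1.241374, so H' = 1.2414.

1.2414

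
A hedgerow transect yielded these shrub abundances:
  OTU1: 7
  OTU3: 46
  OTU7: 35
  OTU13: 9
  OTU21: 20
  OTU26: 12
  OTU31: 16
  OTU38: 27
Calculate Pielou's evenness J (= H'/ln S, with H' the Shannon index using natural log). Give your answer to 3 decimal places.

Total N = 7+46+35+9+20+12+16+27 = 172, so the proportions are 0.0407, 0.26744, 0.20349, 0.05233, 0.11628, 0.06977, 0.09302, 0.15698 (working shown to 5 dp, full precision carried).
H' = −Σ pᵢ ln pᵢ = −((-0.13030) + (-0.35272) + (-0.32398) + (-0.15437) + (-0.25020) + (-0.18576) + (-0.22092) + (-0.29067)) = 1.90893.
With S = 8 species, ln S = 2.07944, so J = 1.90893/2.07944 = 0.91800, i.e. 0.918 to 3 decimal places.

0.918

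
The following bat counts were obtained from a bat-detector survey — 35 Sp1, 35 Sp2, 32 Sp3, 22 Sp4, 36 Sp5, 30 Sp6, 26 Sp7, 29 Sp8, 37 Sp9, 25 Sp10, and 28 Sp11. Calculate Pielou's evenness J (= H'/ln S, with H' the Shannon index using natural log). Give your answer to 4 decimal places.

0.9949

Total N = 35+35+32+22+36+30+26+29+37+25+28 = 335, so the proportions are 0.104478, 0.104478, 0.095522, 0.065672, 0.107463, 0.089552, 0.077612, 0.086567, 0.110448, 0.074627, 0.083582 (working shown to 6 dp, full precision carried).
H' = −Σ pᵢ ln pᵢ = −((-0.235992) + (-0.235992) + (-0.224324) + (-0.178830) + (-0.239708) + (-0.216084) + (-0.198379) + (-0.211816) + (-0.243340) + (-0.193676) + (-0.207445)) = 2.385584.
With S = 11 species, ln S = 2.397895, so J = 2.385584/2.397895 = 0.994866, i.e. 0.9949 to 4 decimal places.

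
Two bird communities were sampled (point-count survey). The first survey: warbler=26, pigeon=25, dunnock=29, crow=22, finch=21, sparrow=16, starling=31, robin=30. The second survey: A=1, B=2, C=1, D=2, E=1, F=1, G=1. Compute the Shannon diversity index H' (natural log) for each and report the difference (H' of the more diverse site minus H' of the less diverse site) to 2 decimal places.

0.17

The first survey: N=200, proportions 0.13, 0.125, 0.145, 0.11, 0.105, 0.08, 0.155, 0.15, giving H' = 2.0602 (working shown to 4 dp, full precision carried).
The second survey: N=9, proportions 0.1111, 0.2222, 0.1111, 0.2222, 0.1111, 0.1111, 0.1111, giving H' = 1.8892.
Difference = |2.0602 − 1.8892| = 0.1710, i.e. 0.17 to 2 decimal places.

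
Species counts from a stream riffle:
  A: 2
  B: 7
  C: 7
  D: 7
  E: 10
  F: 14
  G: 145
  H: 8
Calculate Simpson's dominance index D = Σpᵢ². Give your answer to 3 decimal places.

0.538

Total N = 2+7+7+7+10+14+145+8 = 200, so the proportions are 0.01, 0.035, 0.035, 0.035, 0.05, 0.07, 0.725, 0.04 (working shown to 5 dp, full precision carried).
D = 0.01² + 0.035² + 0.035² + 0.035² + 0.05² + 0.07² + 0.725² + 0.04² = 0.00010 + 0.00123 + 0.00123 + 0.00123 + 0.00250 + 0.00490 + 0.52563 + 0.00160 = 0.53840.
To 3 decimal places, D = 0.538.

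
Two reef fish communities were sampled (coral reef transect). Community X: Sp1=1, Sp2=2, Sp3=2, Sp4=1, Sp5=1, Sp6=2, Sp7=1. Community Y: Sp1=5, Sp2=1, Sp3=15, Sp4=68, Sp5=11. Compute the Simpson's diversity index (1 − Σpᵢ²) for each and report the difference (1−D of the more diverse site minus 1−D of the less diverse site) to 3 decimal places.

0.340

Community X: N=10, proportions 0.1, 0.2, 0.2, 0.1, 0.1, 0.2, 0.1, giving 1−D = 0.84000 (working shown to 5 dp, full precision carried).
Community Y: N=100, proportions 0.05, 0.01, 0.15, 0.68, 0.11, giving 1−D = 0.50040.
Difference = |0.84000 − 0.50040| = 0.33960, i.e. 0.340 to 3 decimal places.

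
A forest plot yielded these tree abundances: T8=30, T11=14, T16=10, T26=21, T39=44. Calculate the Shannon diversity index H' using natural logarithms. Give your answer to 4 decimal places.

1.4812

Total N = 30+14+10+21+44 = 119, so the proportions are 0.252101, 0.117647, 0.084034, 0.176471, 0.369748 (working shown to 6 dp, full precision carried).
Each pᵢ ln pᵢ term: 0.252101×(-1.377926)=-0.347376, 0.117647×(-2.140066)=-0.251772, 0.084034×(-2.476538)=-0.208112, 0.176471×(-1.734601)=-0.306106, 0.369748×(-0.994934)=-0.367875.
Sum = -1.481242, so H' = 1.4812.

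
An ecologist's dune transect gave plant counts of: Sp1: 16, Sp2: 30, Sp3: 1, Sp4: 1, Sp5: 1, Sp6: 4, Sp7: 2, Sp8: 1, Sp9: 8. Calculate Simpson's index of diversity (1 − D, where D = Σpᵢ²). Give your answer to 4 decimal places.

0.6963

Total N = 16+30+1+1+1+4+2+1+8 = 64, so the proportions are 0.25, 0.46875, 0.015625, 0.015625, 0.015625, 0.0625, 0.03125, 0.015625, 0.125 (working shown to 6 dp, full precision carried).
D = 0.25² + 0.46875² + 0.015625² + 0.015625² + 0.015625² + 0.0625² + 0.03125² + 0.015625² + 0.125² = 0.062500 + 0.219727 + 0.000244 + 0.000244 + 0.000244 + 0.003906 + 0.000977 + 0.000244 + 0.015625 = 0.303711.
So 1 − D = 0.696289, i.e. 0.6963 to 4 decimal places.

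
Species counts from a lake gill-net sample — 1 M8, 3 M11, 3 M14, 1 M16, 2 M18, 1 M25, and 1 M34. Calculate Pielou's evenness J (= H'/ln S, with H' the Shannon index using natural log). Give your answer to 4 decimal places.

0.9353

Total N = 1+3+3+1+2+1+1 = 12, so the proportions are 0.083333, 0.25, 0.25, 0.083333, 0.166667, 0.083333, 0.083333 (working shown to 6 dp, full precision carried).
H' = −Σ pᵢ ln pᵢ = −((-0.207076) + (-0.346574) + (-0.346574) + (-0.207076) + (-0.298627) + (-0.207076) + (-0.207076)) = 1.820076.
With S = 7 species, ln S = 1.945910, so J = 1.820076/1.945910 = 0.935334, i.e. 0.9353 to 4 decimal places.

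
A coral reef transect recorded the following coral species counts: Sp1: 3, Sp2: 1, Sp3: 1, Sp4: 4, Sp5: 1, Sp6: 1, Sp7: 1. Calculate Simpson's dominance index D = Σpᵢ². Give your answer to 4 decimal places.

0.2083

Total N = 3+1+1+4+1+1+1 = 12, so the proportions are 0.25, 0.083333, 0.083333, 0.333333, 0.083333, 0.083333, 0.083333 (working shown to 6 dp, full precision carried).
D = 0.25² + 0.083333² + 0.083333² + 0.333333² + 0.083333² + 0.083333² + 0.083333² = 0.062500 + 0.006944 + 0.006944 + 0.111111 + 0.006944 + 0.006944 + 0.006944 = 0.208333.
To 4 decimal places, D = 0.2083.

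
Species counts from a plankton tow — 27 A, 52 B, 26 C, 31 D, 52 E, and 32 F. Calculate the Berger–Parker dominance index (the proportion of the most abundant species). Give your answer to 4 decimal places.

Total N = 27+52+26+31+52+32 = 220, so the proportions are 0.122727, 0.236364, 0.118182, 0.140909, 0.236364, 0.145455 (working shown to 6 dp, full precision carried).
The largest proportion is 0.236364, i.e. d = 0.2364 to 4 decimal places.

0.2364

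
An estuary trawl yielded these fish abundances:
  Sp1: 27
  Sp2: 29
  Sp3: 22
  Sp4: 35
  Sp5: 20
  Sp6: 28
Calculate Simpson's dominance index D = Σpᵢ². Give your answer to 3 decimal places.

Total N = 27+29+22+35+20+28 = 161, so the proportions are 0.1677, 0.18012, 0.13665, 0.21739, 0.12422, 0.17391 (working shown to 5 dp, full precision carried).
D = 0.1677² + 0.18012² + 0.13665² + 0.21739² + 0.12422² + 0.17391² = 0.02812 + 0.03244 + 0.01867 + 0.04726 + 0.01543 + 0.03025 = 0.17218.
To 3 decimal places, D = 0.172.

0.172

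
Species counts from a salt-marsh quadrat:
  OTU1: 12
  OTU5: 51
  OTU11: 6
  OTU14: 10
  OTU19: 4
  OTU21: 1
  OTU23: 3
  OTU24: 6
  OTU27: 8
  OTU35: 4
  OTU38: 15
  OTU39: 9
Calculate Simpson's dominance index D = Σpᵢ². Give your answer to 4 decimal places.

Total N = 12+51+6+10+4+1+3+6+8+4+15+9 = 129, so the proportions are 0.093023, 0.395349, 0.046512, 0.077519, 0.031008, 0.007752, 0.023256, 0.046512, 0.062016, 0.031008, 0.116279, 0.069767 (working shown to 6 dp, full precision carried).
D = 0.093023² + 0.395349² + 0.046512² + 0.077519² + 0.031008² + 0.007752² + 0.023256² + 0.046512² + 0.062016² + 0.031008² + 0.116279² + 0.069767² = 0.008653 + 0.156301 + 0.002163 + 0.006009 + 0.000961 + 0.000060 + 0.000541 + 0.002163 + 0.003846 + 0.000961 + 0.013521 + 0.004867 = 0.200048.
To 4 decimal places, D = 0.2000.

0.2000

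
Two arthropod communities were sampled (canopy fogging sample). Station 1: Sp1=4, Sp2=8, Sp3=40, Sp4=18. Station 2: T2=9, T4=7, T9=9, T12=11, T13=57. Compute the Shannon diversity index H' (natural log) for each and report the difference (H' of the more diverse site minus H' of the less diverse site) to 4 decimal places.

0.1188

Station 1: N=70, proportions 0.0571429, 0.1142857, 0.5714286, 0.2571429, giving H' = 1.0804584 (working shown to 7 dp, full precision carried).
Station 2: N=93, proportions 0.0967742, 0.0752688, 0.0967742, 0.1182796, 0.6129032, giving H' = 1.1992427.
Difference = |1.0804584 − 1.1992427| = 0.1187843, i.e. 0.1188 to 4 decimal places.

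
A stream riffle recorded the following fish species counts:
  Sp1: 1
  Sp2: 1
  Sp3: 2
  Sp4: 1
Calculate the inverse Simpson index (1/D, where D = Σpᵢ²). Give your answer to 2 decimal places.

Total N = 1+1+2+1 = 5, so the proportions are 0.2, 0.2, 0.4, 0.2 (working shown to 6 dp, full precision carried).
D = 0.2² + 0.2² + 0.4² + 0.2² = 0.040000 + 0.040000 + 0.160000 + 0.040000 = 0.280000.
So 1/D = 3.5714, i.e. 3.57 to 2 decimal places.

3.57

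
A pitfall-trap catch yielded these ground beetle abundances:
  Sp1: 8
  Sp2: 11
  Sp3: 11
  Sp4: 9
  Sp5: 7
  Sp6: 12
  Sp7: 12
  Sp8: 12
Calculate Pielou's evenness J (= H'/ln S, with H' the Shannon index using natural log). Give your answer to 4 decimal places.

Total N = 8+11+11+9+7+12+12+12 = 82, so the proportions are 0.097561, 0.134146, 0.134146, 0.109756, 0.085366, 0.146341, 0.146341, 0.146341 (working shown to 6 dp, full precision carried).
H' = −Σ pᵢ ln pᵢ = −((-0.227051) + (-0.269476) + (-0.269476) + (-0.242506) + (-0.210069) + (-0.281241) + (-0.281241) + (-0.281241)) = 2.062301.
With S = 8 species, ln S = 2.079442, so J = 2.062301/2.079442 = 0.991757, i.e. 0.9918 to 4 decimal places.

0.9918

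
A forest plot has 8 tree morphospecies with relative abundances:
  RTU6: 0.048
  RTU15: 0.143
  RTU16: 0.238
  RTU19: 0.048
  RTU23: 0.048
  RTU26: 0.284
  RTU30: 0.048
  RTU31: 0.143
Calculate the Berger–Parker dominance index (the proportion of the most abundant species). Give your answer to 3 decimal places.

0.284

The largest proportion is 0.284, i.e. d = 0.284 to 3 decimal places.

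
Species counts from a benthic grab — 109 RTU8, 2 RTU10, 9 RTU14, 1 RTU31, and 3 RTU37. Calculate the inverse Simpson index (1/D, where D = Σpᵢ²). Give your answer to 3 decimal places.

1.284

Total N = 109+2+9+1+3 = 124, so the proportions are 0.879032, 0.016129, 0.072581, 0.008065, 0.024194 (working shown to 6 dp, full precision carried).
D = 0.879032² + 0.016129² + 0.072581² + 0.008065² + 0.024194² = 0.772698 + 0.000260 + 0.005268 + 0.000065 + 0.000585 = 0.778876.
So 1/D = 1.28390, i.e. 1.284 to 3 decimal places.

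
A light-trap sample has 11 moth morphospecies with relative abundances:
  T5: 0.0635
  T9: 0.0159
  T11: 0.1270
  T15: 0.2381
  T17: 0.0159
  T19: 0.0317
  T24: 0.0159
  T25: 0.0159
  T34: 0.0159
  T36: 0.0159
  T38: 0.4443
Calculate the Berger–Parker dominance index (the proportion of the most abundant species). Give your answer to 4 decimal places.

The largest proportion is 0.4443, i.e. d = 0.4443 to 4 decimal places.

0.4443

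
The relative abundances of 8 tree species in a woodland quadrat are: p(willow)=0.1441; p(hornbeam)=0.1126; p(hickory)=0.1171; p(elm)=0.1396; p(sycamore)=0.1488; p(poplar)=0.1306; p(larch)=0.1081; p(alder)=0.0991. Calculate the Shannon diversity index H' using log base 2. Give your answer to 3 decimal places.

2.986

Each pᵢ log₂ pᵢ term (working shown to 5 dp, full precision carried): 0.1441×(-2.79486)=-0.40274, 0.1126×(-3.15072)=-0.35477, 0.1171×(-3.09419)=-0.36233, 0.1396×(-2.84063)=-0.39655, 0.1488×(-2.74855)=-0.40898, 0.1306×(-2.93677)=-0.38354, 0.1081×(-3.20956)=-0.34695, 0.0991×(-3.33497)=-0.33050.
Sum = -2.98637, so H' = 2.986.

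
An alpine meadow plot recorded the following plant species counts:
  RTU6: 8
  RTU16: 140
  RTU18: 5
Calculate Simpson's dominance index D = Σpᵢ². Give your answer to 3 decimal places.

0.841

Total N = 8+140+5 = 153, so the proportions are 0.05229, 0.91503, 0.03268 (working shown to 5 dp, full precision carried).
D = 0.05229² + 0.91503² + 0.03268² = 0.00273 + 0.83728 + 0.00107 = 0.84109.
To 3 decimal places, D = 0.841.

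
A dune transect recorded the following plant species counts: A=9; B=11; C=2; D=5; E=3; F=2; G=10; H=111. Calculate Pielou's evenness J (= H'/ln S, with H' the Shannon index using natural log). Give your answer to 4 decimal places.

Total N = 9+11+2+5+3+2+10+111 = 153, so the proportions are 0.058824, 0.071895, 0.013072, 0.03268, 0.019608, 0.013072, 0.065359, 0.72549 (working shown to 6 dp, full precision carried).
H' = −Σ pᵢ ln pᵢ = −((-0.166660) + (-0.189268) + (-0.056697) + (-0.111797) + (-0.077095) + (-0.056697) + (-0.178291) + (-0.232815)) = 1.069319.
With S = 8 species, ln S = 2.079442, so J = 1.069319/2.079442 = 0.514234, i.e. 0.5142 to 4 decimal places.

0.5142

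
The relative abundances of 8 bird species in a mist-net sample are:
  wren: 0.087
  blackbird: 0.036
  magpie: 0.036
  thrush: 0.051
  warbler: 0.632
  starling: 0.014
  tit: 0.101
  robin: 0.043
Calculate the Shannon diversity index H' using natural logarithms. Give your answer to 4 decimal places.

1.3202

Each pᵢ ln pᵢ term (working shown to 6 dp, full precision carried): 0.087×(-2.441847)=-0.212441, 0.036×(-3.324236)=-0.119673, 0.036×(-3.324236)=-0.119673, 0.051×(-2.975930)=-0.151772, 0.632×(-0.458866)=-0.290003, 0.014×(-4.268698)=-0.059762, 0.101×(-2.292635)=-0.231556, 0.043×(-3.146555)=-0.135302.
Sum = -1.320181, so H' = 1.3202.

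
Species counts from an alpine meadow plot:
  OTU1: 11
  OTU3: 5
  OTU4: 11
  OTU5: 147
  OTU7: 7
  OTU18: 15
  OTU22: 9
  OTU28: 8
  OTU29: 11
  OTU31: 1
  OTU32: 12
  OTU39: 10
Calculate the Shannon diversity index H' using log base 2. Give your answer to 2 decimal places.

Total N = 11+5+11+147+7+15+9+8+11+1+12+10 = 247, so the proportions are 0.0445, 0.0202, 0.0445, 0.5951, 0.0283, 0.0607, 0.0364, 0.0324, 0.0445, 0.004, 0.0486, 0.0405 (working shown to 4 dp, full precision carried).
Each pᵢ log₂ pᵢ term: 0.0445×(-4.4889)=-0.1999, 0.0202×(-5.6264)=-0.1139, 0.0445×(-4.4889)=-0.1999, 0.5951×(-0.7487)=-0.4456, 0.0283×(-5.1410)=-0.1457, 0.0607×(-4.0415)=-0.2454, 0.0364×(-4.7784)=-0.1741, 0.0324×(-4.9484)=-0.1603, 0.0445×(-4.4889)=-0.1999, 0.004×(-7.9484)=-0.0322, 0.0486×(-4.3634)=-0.2120, 0.0405×(-4.6264)=-0.1873.
Sum = -2.3162, so H' = 2.32.

2.32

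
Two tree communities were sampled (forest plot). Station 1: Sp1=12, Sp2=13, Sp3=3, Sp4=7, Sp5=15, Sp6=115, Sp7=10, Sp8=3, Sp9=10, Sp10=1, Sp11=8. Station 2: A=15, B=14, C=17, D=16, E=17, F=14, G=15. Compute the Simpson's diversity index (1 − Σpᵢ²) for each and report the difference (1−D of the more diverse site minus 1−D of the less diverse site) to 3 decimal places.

Station 1: N=197, proportions 0.060914, 0.06599, 0.015228, 0.035533, 0.076142, 0.583756, 0.050761, 0.015228, 0.050761, 0.005076, 0.040609, giving 1−D = 0.636811 (working shown to 6 dp, full precision carried).
Station 2: N=108, proportions 0.138889, 0.12963, 0.157407, 0.148148, 0.157407, 0.12963, 0.138889, giving 1−D = 0.856310.
Difference = |0.636811 − 0.856310| = 0.219499, i.e. 0.219 to 3 decimal places.

0.219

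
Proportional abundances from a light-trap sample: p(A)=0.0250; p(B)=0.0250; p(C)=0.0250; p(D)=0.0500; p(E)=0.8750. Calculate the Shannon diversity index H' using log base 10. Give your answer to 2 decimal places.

0.24

Each pᵢ log₁₀ pᵢ term (working shown to 4 dp, full precision carried): 0.025×(-1.6021)=-0.0401, 0.025×(-1.6021)=-0.0401, 0.025×(-1.6021)=-0.0401, 0.05×(-1.3010)=-0.0651, 0.875×(-0.0580)=-0.0507.
Sum = -0.2359, so H' = 0.24.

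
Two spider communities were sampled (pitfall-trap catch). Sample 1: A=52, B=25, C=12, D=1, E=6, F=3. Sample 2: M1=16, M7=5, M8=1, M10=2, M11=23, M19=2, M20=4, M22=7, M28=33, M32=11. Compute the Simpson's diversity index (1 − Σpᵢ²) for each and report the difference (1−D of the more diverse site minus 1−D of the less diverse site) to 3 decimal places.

0.165

Sample 1: N=99, proportions 0.52525, 0.25253, 0.12121, 0.0101, 0.06061, 0.0303, giving 1−D = 0.64096 (working shown to 5 dp, full precision carried).
Sample 2: N=104, proportions 0.15385, 0.04808, 0.00962, 0.01923, 0.22115, 0.01923, 0.03846, 0.06731, 0.31731, 0.10577, giving 1−D = 0.80640.
Difference = |0.64096 − 0.80640| = 0.16544, i.e. 0.165 to 3 decimal places.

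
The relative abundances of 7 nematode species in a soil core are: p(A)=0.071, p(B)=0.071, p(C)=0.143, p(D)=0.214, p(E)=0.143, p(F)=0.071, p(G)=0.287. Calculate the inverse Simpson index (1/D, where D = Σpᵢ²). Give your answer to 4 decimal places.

D = 0.071² + 0.071² + 0.143² + 0.214² + 0.143² + 0.071² + 0.287² = 0.00504100 + 0.00504100 + 0.02044900 + 0.04579600 + 0.02044900 + 0.00504100 + 0.08236900 = 0.18418600 (working shown to 8 dp, full precision carried).
So 1/D = 5.429294, i.e. 5.4293 to 4 decimal places.

5.4293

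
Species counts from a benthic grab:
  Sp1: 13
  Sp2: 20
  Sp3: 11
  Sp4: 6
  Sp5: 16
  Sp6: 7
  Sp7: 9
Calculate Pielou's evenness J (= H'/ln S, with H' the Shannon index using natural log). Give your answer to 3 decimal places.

Total N = 13+20+11+6+16+7+9 = 82, so the proportions are 0.15854, 0.2439, 0.13415, 0.07317, 0.19512, 0.08537, 0.10976 (working shown to 5 dp, full precision carried).
H' = −Σ pᵢ ln pᵢ = −((-0.29199) + (-0.34414) + (-0.26948) + (-0.19134) + (-0.31885) + (-0.21007) + (-0.24251)) = 1.86838.
With S = 7 species, ln S = 1.94591, so J = 1.86838/1.94591 = 0.96015, i.e. 0.960 to 3 decimal places.

0.960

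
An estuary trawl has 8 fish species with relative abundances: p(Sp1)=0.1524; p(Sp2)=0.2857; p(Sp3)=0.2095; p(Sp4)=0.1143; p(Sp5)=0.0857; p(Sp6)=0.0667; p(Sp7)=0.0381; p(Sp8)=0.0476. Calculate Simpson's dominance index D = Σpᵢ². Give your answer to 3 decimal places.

D = 0.1524² + 0.2857² + 0.2095² + 0.1143² + 0.0857² + 0.0667² + 0.0381² + 0.0476² = 0.02323 + 0.08162 + 0.04389 + 0.01306 + 0.00734 + 0.00445 + 0.00145 + 0.00227 = 0.17732 (working shown to 5 dp, full precision carried).
To 3 decimal places, D = 0.177.

0.177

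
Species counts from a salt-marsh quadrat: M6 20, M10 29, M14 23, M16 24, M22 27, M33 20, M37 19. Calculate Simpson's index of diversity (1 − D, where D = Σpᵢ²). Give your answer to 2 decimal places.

Total N = 20+29+23+24+27+20+19 = 162, so the proportions are 0.1235, 0.179, 0.142, 0.1481, 0.1667, 0.1235, 0.1173 (working shown to 4 dp, full precision carried).
D = 0.1235² + 0.179² + 0.142² + 0.1481² + 0.1667² + 0.1235² + 0.1173² = 0.0152 + 0.0320 + 0.0202 + 0.0219 + 0.0278 + 0.0152 + 0.0138 = 0.1462.
So 1 − D = 0.8538, i.e. 0.85 to 2 decimal places.

0.85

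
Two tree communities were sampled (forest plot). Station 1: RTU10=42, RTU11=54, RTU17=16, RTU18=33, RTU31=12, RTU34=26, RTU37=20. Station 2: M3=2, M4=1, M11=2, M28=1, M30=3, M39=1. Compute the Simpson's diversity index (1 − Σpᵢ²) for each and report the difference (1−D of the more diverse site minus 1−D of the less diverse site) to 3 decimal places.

Station 1: N=203, proportions 0.2069, 0.26601, 0.07882, 0.16256, 0.05911, 0.12808, 0.09852, giving 1−D = 0.82419 (working shown to 5 dp, full precision carried).
Station 2: N=10, proportions 0.2, 0.1, 0.2, 0.1, 0.3, 0.1, giving 1−D = 0.80000.
Difference = |0.82419 − 0.80000| = 0.02419, i.e. 0.024 to 3 decimal places.

0.024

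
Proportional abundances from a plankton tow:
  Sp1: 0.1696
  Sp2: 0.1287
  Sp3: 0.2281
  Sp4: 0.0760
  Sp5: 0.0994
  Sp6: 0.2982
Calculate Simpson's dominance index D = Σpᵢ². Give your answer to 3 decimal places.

0.202

D = 0.1696² + 0.1287² + 0.2281² + 0.076² + 0.0994² + 0.2982² = 0.02876 + 0.01656 + 0.05203 + 0.00578 + 0.00988 + 0.08892 = 0.20194 (working shown to 5 dp, full precision carried).
To 3 decimal places, D = 0.202.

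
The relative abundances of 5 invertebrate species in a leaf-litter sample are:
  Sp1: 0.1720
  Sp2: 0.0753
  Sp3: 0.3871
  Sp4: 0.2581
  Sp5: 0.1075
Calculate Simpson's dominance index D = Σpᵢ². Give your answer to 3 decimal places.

0.263

D = 0.172² + 0.0753² + 0.3871² + 0.2581² + 0.1075² = 0.02958 + 0.00567 + 0.14985 + 0.06662 + 0.01156 = 0.26327 (working shown to 5 dp, full precision carried).
To 3 decimal places, D = 0.263.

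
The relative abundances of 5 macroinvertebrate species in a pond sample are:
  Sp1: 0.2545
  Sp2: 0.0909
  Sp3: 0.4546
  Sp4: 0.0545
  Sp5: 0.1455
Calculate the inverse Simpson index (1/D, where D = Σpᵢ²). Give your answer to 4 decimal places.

D = 0.2545² + 0.0909² + 0.4546² + 0.0545² + 0.1455² = 0.06477025 + 0.00826281 + 0.20666116 + 0.00297025 + 0.02117025 = 0.30383472 (working shown to 8 dp, full precision carried).
So 1/D = 3.291263, i.e. 3.2913 to 4 decimal places.

3.2913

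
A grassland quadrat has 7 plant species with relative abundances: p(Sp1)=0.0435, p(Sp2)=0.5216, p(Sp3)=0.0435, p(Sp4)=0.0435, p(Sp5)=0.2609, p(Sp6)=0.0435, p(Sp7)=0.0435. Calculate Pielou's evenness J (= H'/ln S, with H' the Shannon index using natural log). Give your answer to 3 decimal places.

H' = −Σ pᵢ ln pᵢ = −((-0.13637) + (-0.33949) + (-0.13637) + (-0.13637) + (-0.35055) + (-0.13637) + (-0.13637)) = 1.37190 (working shown to 5 dp, full precision carried).
With S = 7 species, ln S = 1.94591, so J = 1.37190/1.94591 = 0.70502, i.e. 0.705 to 3 decimal places.

0.705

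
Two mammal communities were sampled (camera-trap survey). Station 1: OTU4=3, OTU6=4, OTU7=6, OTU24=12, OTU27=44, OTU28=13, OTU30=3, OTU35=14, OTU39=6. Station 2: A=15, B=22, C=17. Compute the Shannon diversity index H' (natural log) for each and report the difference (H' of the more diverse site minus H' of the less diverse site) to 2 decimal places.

Station 1: N=105, proportions 0.0286, 0.0381, 0.0571, 0.1143, 0.419, 0.1238, 0.0286, 0.1333, 0.0571, giving H' = 1.7944 (working shown to 4 dp, full precision carried).
Station 2: N=54, proportions 0.2778, 0.4074, 0.3148, giving H' = 1.0855.
Difference = |1.7944 − 1.0855| = 0.7089, i.e. 0.71 to 2 decimal places.

0.71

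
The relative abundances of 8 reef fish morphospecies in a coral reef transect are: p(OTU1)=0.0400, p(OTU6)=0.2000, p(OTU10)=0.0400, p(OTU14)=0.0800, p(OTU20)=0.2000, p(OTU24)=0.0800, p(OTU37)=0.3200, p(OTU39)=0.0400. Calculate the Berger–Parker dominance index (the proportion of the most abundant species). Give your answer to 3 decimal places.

0.320

The largest proportion is 0.32, i.e. d = 0.320 to 3 decimal places.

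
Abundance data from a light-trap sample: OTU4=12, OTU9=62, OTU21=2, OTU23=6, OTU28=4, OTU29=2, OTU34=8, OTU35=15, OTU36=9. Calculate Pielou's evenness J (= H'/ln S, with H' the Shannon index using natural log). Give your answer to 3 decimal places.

Total N = 12+62+2+6+4+2+8+15+9 = 120, so the proportions are 0.1, 0.51667, 0.01667, 0.05, 0.03333, 0.01667, 0.06667, 0.125, 0.075 (working shown to 5 dp, full precision carried).
H' = −Σ pᵢ ln pᵢ = −((-0.23026) + (-0.34118) + (-0.06824) + (-0.14979) + (-0.11337) + (-0.06824) + (-0.18054) + (-0.25993) + (-0.19427)) = 1.60582.
With S = 9 species, ln S = 2.19722, so J = 1.60582/2.19722 = 0.73084, i.e. 0.731 to 3 decimal places.

0.731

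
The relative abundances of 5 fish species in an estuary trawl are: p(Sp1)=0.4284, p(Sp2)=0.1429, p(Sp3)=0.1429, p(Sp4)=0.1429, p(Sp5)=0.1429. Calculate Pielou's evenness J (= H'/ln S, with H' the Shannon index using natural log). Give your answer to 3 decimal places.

0.917

H' = −Σ pᵢ ln pᵢ = −((-0.36315) + (-0.27803) + (-0.27803) + (-0.27803) + (-0.27803)) = 1.47526 (working shown to 5 dp, full precision carried).
With S = 5 species, ln S = 1.60944, so J = 1.47526/1.60944 = 0.91663, i.e. 0.917 to 3 decimal places.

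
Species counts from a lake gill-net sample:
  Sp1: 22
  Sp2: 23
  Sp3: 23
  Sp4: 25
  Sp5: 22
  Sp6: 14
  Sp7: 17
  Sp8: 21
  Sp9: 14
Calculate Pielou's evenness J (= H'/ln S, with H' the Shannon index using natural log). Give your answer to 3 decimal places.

Total N = 22+23+23+25+22+14+17+21+14 = 181, so the proportions are 0.12155, 0.12707, 0.12707, 0.13812, 0.12155, 0.07735, 0.09392, 0.11602, 0.07735 (working shown to 5 dp, full precision carried).
H' = −Σ pᵢ ln pᵢ = −((-0.25615) + (-0.26215) + (-0.26215) + (-0.27343) + (-0.25615) + (-0.19797) + (-0.22215) + (-0.24991) + (-0.19797)) = 2.17803.
With S = 9 species, ln S = 2.19722, so J = 2.17803/2.19722 = 0.99127, i.e. 0.991 to 3 decimal places.

0.991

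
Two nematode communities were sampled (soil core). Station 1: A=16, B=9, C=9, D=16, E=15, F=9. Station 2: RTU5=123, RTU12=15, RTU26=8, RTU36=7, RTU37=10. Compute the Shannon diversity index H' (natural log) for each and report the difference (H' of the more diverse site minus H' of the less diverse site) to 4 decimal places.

Station 1: N=74, proportions 0.216216, 0.121622, 0.121622, 0.216216, 0.202703, 0.121622, giving H' = 1.754489 (working shown to 6 dp, full precision carried).
Station 2: N=163, proportions 0.754601, 0.092025, 0.04908, 0.042945, 0.06135, giving H' = 0.886375.
Difference = |1.754489 − 0.886375| = 0.868114, i.e. 0.8681 to 4 decimal places.

0.8681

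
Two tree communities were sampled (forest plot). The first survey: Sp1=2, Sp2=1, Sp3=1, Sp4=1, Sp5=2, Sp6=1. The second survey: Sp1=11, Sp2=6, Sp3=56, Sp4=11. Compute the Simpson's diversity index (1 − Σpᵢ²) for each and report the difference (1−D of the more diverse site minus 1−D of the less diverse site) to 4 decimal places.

The first survey: N=8, proportions 0.25, 0.125, 0.125, 0.125, 0.25, 0.125, giving 1−D = 0.812500 (working shown to 6 dp, full precision carried).
The second survey: N=84, proportions 0.130952, 0.071429, 0.666667, 0.130952, giving 1−D = 0.516156.
Difference = |0.812500 − 0.516156| = 0.296344, i.e. 0.2963 to 4 decimal places.

0.2963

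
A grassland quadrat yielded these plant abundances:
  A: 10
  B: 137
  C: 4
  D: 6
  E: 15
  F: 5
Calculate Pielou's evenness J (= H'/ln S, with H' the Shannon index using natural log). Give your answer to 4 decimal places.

0.4861

Total N = 10+137+4+6+15+5 = 177, so the proportions are 0.056497, 0.774011, 0.022599, 0.033898, 0.084746, 0.028249 (working shown to 6 dp, full precision carried).
H' = −Σ pᵢ ln pᵢ = −((-0.162348) + (-0.198278) + (-0.085646) + (-0.114725) + (-0.209161) + (-0.100755)) = 0.870913.
With S = 6 species, ln S = 1.791759, so J = 0.870913/1.791759 = 0.486066, i.e. 0.4861 to 4 decimal places.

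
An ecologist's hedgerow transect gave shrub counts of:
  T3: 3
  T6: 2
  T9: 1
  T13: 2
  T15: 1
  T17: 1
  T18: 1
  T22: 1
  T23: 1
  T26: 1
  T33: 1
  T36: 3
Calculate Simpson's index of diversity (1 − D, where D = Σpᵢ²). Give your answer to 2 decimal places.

Total N = 3+2+1+2+1+1+1+1+1+1+1+3 = 18, so the proportions are 0.1667, 0.1111, 0.0556, 0.1111, 0.0556, 0.0556, 0.0556, 0.0556, 0.0556, 0.0556, 0.0556, 0.1667 (working shown to 4 dp, full precision carried).
D = 0.1667² + 0.1111² + 0.0556² + 0.1111² + 0.0556² + 0.0556² + 0.0556² + 0.0556² + 0.0556² + 0.0556² + 0.0556² + 0.1667² = 0.0278 + 0.0123 + 0.0031 + 0.0123 + 0.0031 + 0.0031 + 0.0031 + 0.0031 + 0.0031 + 0.0031 + 0.0031 + 0.0278 = 0.1049.
So 1 − D = 0.8951, i.e. 0.90 to 2 decimal places.

0.90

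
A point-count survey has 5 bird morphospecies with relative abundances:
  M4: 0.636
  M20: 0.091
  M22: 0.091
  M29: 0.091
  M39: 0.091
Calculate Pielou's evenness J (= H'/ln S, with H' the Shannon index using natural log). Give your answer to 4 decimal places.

0.7209

H' = −Σ pᵢ ln pᵢ = −((-0.287826) + (-0.218118) + (-0.218118) + (-0.218118) + (-0.218118)) = 1.160296 (working shown to 6 dp, full precision carried).
With S = 5 species, ln S = 1.609438, so J = 1.160296/1.609438 = 0.720933, i.e. 0.7209 to 4 decimal places.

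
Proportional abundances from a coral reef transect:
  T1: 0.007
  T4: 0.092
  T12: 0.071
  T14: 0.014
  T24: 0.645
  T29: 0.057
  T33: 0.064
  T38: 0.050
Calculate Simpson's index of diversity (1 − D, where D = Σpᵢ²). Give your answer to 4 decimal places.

D = 0.007² + 0.092² + 0.071² + 0.014² + 0.645² + 0.057² + 0.064² + 0.05² = 0.000049 + 0.008464 + 0.005041 + 0.000196 + 0.416025 + 0.003249 + 0.004096 + 0.002500 = 0.439620 (working shown to 6 dp, full precision carried).
So 1 − D = 0.560380, i.e. 0.5604 to 4 decimal places.

0.5604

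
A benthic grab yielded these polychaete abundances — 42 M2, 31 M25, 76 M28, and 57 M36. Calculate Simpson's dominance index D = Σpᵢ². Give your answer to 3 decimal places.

Total N = 42+31+76+57 = 206, so the proportions are 0.20388, 0.15049, 0.36893, 0.2767 (working shown to 5 dp, full precision carried).
D = 0.20388² + 0.15049² + 0.36893² + 0.2767² = 0.04157 + 0.02265 + 0.13611 + 0.07656 = 0.27689.
To 3 decimal places, D = 0.277.

0.277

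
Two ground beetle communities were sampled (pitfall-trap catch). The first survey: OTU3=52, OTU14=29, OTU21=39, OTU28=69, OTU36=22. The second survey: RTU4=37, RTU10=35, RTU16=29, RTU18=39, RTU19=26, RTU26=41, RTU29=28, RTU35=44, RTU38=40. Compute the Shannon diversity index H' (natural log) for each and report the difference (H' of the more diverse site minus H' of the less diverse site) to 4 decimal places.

0.6512

The first survey: N=211, proportions 0.246445, 0.137441, 0.184834, 0.327014, 0.104265, giving H' = 1.531235 (working shown to 6 dp, full precision carried).
The second survey: N=319, proportions 0.115987, 0.109718, 0.090909, 0.122257, 0.081505, 0.128527, 0.087774, 0.137931, 0.125392, giving H' = 2.182433.
Difference = |1.531235 − 2.182433| = 0.651198, i.e. 0.6512 to 4 decimal places.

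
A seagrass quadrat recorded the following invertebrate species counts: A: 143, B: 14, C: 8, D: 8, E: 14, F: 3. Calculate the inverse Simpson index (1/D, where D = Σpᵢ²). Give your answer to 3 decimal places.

Total N = 143+14+8+8+14+3 = 190, so the proportions are 0.752632, 0.073684, 0.042105, 0.042105, 0.073684, 0.015789 (working shown to 6 dp, full precision carried).
D = 0.752632² + 0.073684² + 0.042105² + 0.042105² + 0.073684² + 0.015789² = 0.566454 + 0.005429 + 0.001773 + 0.001773 + 0.005429 + 0.000249 = 0.581108.
So 1/D = 1.72085, i.e. 1.721 to 3 decimal places.

1.721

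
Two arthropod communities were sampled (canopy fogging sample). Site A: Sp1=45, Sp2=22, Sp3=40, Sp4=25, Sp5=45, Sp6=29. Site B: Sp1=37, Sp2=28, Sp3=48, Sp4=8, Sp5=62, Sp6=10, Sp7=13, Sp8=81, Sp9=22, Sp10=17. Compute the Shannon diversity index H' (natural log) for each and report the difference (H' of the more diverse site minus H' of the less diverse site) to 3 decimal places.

Site A: N=206, proportions 0.218446602, 0.106796117, 0.194174757, 0.121359223, 0.218446602, 0.140776699, giving H' = 1.753695533 (working shown to 9 dp, full precision carried).
Site B: N=326, proportions 0.113496933, 0.085889571, 0.147239264, 0.024539877, 0.190184049, 0.030674847, 0.039877301, 0.248466258, 0.067484663, 0.052147239, giving H' = 2.063801256.
Difference = |1.753695533 − 2.063801256| = 0.310105723, i.e. 0.310 to 3 decimal places.

0.310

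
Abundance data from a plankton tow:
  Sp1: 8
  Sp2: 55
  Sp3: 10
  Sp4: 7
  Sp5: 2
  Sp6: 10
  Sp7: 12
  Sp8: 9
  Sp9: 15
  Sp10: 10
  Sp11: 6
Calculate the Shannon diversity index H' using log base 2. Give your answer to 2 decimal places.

2.94

Total N = 8+55+10+7+2+10+12+9+15+10+6 = 144, so the proportions are 0.0556, 0.3819, 0.0694, 0.0486, 0.0139, 0.0694, 0.0833, 0.0625, 0.1042, 0.0694, 0.0417 (working shown to 4 dp, full precision carried).
Each pᵢ log₂ pᵢ term: 0.0556×(-4.1699)=-0.2317, 0.3819×(-1.3886)=-0.5304, 0.0694×(-3.8480)=-0.2672, 0.0486×(-4.3626)=-0.2121, 0.0139×(-6.1699)=-0.0857, 0.0694×(-3.8480)=-0.2672, 0.0833×(-3.5850)=-0.2987, 0.0625×(-4.0000)=-0.2500, 0.1042×(-3.2630)=-0.3399, 0.0694×(-3.8480)=-0.2672, 0.0417×(-4.5850)=-0.1910.
Sum = -2.9411, so H' = 2.94.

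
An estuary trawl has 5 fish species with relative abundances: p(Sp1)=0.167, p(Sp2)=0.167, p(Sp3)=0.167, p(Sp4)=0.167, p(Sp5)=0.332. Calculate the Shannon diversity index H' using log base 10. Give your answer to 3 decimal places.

Each pᵢ log₁₀ pᵢ term (working shown to 5 dp, full precision carried): 0.167×(-0.77728)=-0.12981, 0.167×(-0.77728)=-0.12981, 0.167×(-0.77728)=-0.12981, 0.167×(-0.77728)=-0.12981, 0.332×(-0.47886)=-0.15898.
Sum = -0.67821, so H' = 0.678.

0.678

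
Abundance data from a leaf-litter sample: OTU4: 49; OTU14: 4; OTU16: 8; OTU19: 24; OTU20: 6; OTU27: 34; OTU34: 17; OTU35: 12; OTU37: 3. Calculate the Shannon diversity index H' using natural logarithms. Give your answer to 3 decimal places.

1.865

Total N = 49+4+8+24+6+34+17+12+3 = 157, so the proportions are 0.3121, 0.02548, 0.05096, 0.15287, 0.03822, 0.21656, 0.10828, 0.07643, 0.01911 (working shown to 5 dp, full precision carried).
Each pᵢ ln pᵢ term: 0.3121×(-1.16443)=-0.36342, 0.02548×(-3.66995)=-0.09350, 0.05096×(-2.97680)=-0.15168, 0.15287×(-1.87819)=-0.28711, 0.03822×(-3.26449)=-0.12476, 0.21656×(-1.52989)=-0.33131, 0.10828×(-2.22303)=-0.24071, 0.07643×(-2.57134)=-0.19654, 0.01911×(-3.95763)=-0.07562.
Sum = -1.86466, so H' = 1.865.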